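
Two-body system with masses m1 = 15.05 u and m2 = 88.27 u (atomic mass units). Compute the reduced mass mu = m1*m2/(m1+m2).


mu = m1 * m2 / (m1 + m2)
= 15.05 * 88.27 / (15.05 + 88.27)
= 1328.4635 / 103.32
= 12.8578 u

12.8578


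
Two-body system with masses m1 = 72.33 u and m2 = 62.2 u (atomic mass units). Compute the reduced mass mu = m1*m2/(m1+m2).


mu = m1 * m2 / (m1 + m2)
= 72.33 * 62.2 / (72.33 + 62.2)
= 4498.926 / 134.53
= 33.4418 u

33.4418


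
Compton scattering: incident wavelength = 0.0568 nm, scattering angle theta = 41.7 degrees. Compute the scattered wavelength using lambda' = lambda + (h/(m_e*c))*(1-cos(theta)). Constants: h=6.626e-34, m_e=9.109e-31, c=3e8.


Compton wavelength: h/(m_e*c) = 2.4247e-12 m
d_lambda = 2.4247e-12 * (1 - cos(41.7 deg))
= 2.4247e-12 * 0.253362
= 6.1433e-13 m = 0.000614 nm
lambda' = 0.0568 + 0.000614
= 0.057414 nm

0.057414


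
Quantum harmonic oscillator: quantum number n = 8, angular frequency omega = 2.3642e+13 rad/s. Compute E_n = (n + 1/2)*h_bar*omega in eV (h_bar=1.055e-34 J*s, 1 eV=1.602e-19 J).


E = (n + 1/2) * h_bar * omega
= (8 + 0.5) * 1.055e-34 * 2.3642e+13
= 8.5 * 2.4942e-21
= 2.1201e-20 J
= 0.1323 eV

0.1323


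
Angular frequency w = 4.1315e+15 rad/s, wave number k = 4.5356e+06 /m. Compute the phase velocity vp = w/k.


vp = w / k
= 4.1315e+15 / 4.5356e+06
= 9.1090e+08 m/s

9.1090e+08


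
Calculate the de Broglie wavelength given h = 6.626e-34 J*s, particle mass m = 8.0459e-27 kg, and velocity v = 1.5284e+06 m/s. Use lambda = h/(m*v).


lambda = h / (m * v)
= 6.626e-34 / (8.0459e-27 * 1.5284e+06)
= 6.626e-34 / 1.2297e-20
= 5.3882e-14 m

5.3882e-14


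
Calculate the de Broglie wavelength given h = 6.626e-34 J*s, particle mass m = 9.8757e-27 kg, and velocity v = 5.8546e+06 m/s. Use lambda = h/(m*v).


lambda = h / (m * v)
= 6.626e-34 / (9.8757e-27 * 5.8546e+06)
= 6.626e-34 / 5.7818e-20
= 1.1460e-14 m

1.1460e-14


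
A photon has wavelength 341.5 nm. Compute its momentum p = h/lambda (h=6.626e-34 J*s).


p = h / lambda
= 6.626e-34 / (341.5e-9)
= 6.626e-34 / 3.4150e-07
= 1.9403e-27 kg*m/s

1.9403e-27


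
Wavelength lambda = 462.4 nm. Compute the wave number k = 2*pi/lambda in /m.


k = 2 * pi / lambda
= 6.2832 / (462.4e-9)
= 6.2832 / 4.6240e-07
= 1.3588e+07 /m

1.3588e+07


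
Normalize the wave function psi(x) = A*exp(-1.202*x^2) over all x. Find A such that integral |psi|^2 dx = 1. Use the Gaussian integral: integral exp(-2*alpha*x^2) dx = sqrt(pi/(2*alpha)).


integral |psi|^2 dx = A^2 * sqrt(pi/(2*alpha)) = 1
A^2 = sqrt(2*alpha/pi)
= sqrt(2 * 1.202 / pi)
= 0.874767
A = sqrt(0.874767)
= 0.9353

0.9353


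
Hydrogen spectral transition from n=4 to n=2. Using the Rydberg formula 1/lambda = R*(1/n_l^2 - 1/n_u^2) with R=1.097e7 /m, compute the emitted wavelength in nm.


1/lambda = R * (1/n_l^2 - 1/n_u^2)
= 1.097e7 * (1/2^2 - 1/4^2)
= 1.097e7 * (0.25 - 0.0625)
= 1.097e7 * 0.1875
= 2.0569e+06 /m
lambda = 1 / 2.0569e+06 = 486.1744 nm

486.1744


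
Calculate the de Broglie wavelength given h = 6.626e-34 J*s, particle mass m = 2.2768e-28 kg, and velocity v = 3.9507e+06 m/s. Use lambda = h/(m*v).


lambda = h / (m * v)
= 6.626e-34 / (2.2768e-28 * 3.9507e+06)
= 6.626e-34 / 8.9950e-22
= 7.3664e-13 m

7.3664e-13


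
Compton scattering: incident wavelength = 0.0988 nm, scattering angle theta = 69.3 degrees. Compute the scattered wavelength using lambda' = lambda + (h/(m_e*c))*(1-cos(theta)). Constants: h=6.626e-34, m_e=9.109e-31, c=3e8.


Compton wavelength: h/(m_e*c) = 2.4247e-12 m
d_lambda = 2.4247e-12 * (1 - cos(69.3 deg))
= 2.4247e-12 * 0.646525
= 1.5676e-12 m = 0.001568 nm
lambda' = 0.0988 + 0.001568
= 0.100368 nm

0.100368


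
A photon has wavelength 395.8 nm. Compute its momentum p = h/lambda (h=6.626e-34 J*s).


p = h / lambda
= 6.626e-34 / (395.8e-9)
= 6.626e-34 / 3.9580e-07
= 1.6741e-27 kg*m/s

1.6741e-27


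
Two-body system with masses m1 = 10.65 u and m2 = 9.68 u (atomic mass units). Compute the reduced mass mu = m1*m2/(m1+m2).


mu = m1 * m2 / (m1 + m2)
= 10.65 * 9.68 / (10.65 + 9.68)
= 103.092 / 20.33
= 5.0709 u

5.0709


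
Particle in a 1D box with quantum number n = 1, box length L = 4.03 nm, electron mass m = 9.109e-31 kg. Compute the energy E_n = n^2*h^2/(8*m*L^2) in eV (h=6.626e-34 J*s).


E = n^2 * h^2 / (8 * m * L^2)
= 1^2 * (6.626e-34)^2 / (8 * 9.109e-31 * (4.03e-9)^2)
= 1 * 4.3904e-67 / (8 * 9.109e-31 * 1.6241e-17)
= 3.7096e-21 J
= 0.0232 eV

0.0232


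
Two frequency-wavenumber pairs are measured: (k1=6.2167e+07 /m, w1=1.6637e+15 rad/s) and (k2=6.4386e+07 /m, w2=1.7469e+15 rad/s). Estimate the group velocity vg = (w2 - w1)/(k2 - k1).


vg = (w2 - w1) / (k2 - k1)
= (1.7469e+15 - 1.6637e+15) / (6.4386e+07 - 6.2167e+07)
= 8.3200e+13 / 2.2190e+06
= 3.7494e+07 m/s

3.7494e+07


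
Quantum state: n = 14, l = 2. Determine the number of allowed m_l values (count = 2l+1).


m_l ranges from -l to +l in integer steps
So m_l goes from -2 to +2
Count = 2l + 1 = 2*2 + 1
= 5

5


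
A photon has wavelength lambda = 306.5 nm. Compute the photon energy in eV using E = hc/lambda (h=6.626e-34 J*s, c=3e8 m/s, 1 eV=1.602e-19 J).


E = hc / lambda
= (6.626e-34)(3e8) / (306.5e-9)
= 1.9878e-25 / 3.0650e-07
= 6.4855e-19 J
Converting to eV: 6.4855e-19 / 1.602e-19
= 4.0484 eV

4.0484


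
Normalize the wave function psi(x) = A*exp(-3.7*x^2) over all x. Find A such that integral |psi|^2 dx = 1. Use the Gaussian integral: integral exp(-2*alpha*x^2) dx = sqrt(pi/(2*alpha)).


integral |psi|^2 dx = A^2 * sqrt(pi/(2*alpha)) = 1
A^2 = sqrt(2*alpha/pi)
= sqrt(2 * 3.7 / pi)
= 1.534762
A = sqrt(1.534762)
= 1.2389

1.2389


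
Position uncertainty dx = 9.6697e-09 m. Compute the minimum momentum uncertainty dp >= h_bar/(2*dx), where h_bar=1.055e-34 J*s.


dp = h_bar / (2 * dx)
= 1.055e-34 / (2 * 9.6697e-09)
= 1.055e-34 / 1.9339e-08
= 5.4552e-27 kg*m/s

5.4552e-27


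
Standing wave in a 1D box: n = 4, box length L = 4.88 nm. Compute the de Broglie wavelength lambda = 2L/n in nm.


lambda = 2L / n
= 2 * 4.88 / 4
= 9.76 / 4
= 2.44 nm

2.44


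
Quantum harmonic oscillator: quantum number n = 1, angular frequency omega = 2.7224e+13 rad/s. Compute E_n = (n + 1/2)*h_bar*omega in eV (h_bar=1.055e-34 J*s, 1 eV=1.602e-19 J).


E = (n + 1/2) * h_bar * omega
= (1 + 0.5) * 1.055e-34 * 2.7224e+13
= 1.5 * 2.8721e-21
= 4.3082e-21 J
= 0.0269 eV

0.0269


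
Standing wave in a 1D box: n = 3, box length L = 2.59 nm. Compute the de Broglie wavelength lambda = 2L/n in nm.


lambda = 2L / n
= 2 * 2.59 / 3
= 5.18 / 3
= 1.7267 nm

1.7267


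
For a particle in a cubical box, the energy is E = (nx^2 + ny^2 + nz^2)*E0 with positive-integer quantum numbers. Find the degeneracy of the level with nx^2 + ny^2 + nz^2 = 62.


Enumerate all (nx, ny, nz) with nx^2 + ny^2 + nz^2 = 62:
(1,5,6)
(1,6,5)
(2,3,7)
(2,7,3)
(3,2,7)
(3,7,2)
(5,1,6)
(5,6,1)
(6,1,5)
(6,5,1)
(7,2,3)
(7,3,2)
Total degeneracy = 12

12


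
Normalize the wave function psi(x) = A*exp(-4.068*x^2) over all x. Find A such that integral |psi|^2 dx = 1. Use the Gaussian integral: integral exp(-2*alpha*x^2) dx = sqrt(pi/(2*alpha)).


integral |psi|^2 dx = A^2 * sqrt(pi/(2*alpha)) = 1
A^2 = sqrt(2*alpha/pi)
= sqrt(2 * 4.068 / pi)
= 1.609276
A = sqrt(1.609276)
= 1.2686

1.2686


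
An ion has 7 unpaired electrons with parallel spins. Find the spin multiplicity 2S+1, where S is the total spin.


Total spin S = N * (1/2) = 7 * 0.5 = 3.5
Spin multiplicity = 2S + 1
= 2 * 3.5 + 1
= 8

8


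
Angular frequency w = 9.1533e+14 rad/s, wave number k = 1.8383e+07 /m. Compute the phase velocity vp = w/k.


vp = w / k
= 9.1533e+14 / 1.8383e+07
= 4.9792e+07 m/s

4.9792e+07


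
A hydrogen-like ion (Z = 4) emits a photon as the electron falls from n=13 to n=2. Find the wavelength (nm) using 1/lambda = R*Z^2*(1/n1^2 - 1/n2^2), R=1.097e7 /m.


1/lambda = R * Z^2 * (1/n1^2 - 1/n2^2)
= 1.097e7 * 4^2 * (1/2^2 - 1/13^2)
= 1.097e7 * 16 * (0.25 - 0.005917)
= 4.2841e+07 /m
lambda = 1 / 4.2841e+07
= 23.3419 nm

23.3419


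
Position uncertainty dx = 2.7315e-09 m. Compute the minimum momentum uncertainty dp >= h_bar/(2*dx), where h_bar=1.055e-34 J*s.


dp = h_bar / (2 * dx)
= 1.055e-34 / (2 * 2.7315e-09)
= 1.055e-34 / 5.4630e-09
= 1.9312e-26 kg*m/s

1.9312e-26


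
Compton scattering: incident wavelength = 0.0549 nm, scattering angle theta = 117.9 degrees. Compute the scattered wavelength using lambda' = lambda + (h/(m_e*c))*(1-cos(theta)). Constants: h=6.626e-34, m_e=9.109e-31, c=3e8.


Compton wavelength: h/(m_e*c) = 2.4247e-12 m
d_lambda = 2.4247e-12 * (1 - cos(117.9 deg))
= 2.4247e-12 * 1.46793
= 3.5593e-12 m = 0.003559 nm
lambda' = 0.0549 + 0.003559
= 0.058459 nm

0.058459


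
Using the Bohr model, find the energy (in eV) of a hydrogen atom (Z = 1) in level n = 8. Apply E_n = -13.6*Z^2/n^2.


E_n = -13.6 * Z^2 / n^2
= -13.6 * 1^2 / 8^2
= -13.6 * 1 / 64
= -0.2125 eV

-0.2125


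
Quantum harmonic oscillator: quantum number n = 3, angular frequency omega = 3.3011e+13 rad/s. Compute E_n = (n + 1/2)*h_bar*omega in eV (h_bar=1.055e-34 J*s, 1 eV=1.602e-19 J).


E = (n + 1/2) * h_bar * omega
= (3 + 0.5) * 1.055e-34 * 3.3011e+13
= 3.5 * 3.4827e-21
= 1.2189e-20 J
= 0.0761 eV

0.0761


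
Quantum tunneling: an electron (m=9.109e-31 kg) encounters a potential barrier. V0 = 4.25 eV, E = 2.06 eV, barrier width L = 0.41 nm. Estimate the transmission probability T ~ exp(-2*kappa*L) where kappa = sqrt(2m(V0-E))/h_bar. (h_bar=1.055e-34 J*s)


V0 - E = 2.19 eV = 3.5084e-19 J
kappa = sqrt(2 * m * (V0-E)) / h_bar
= sqrt(2 * 9.109e-31 * 3.5084e-19) / 1.055e-34
= 7.5779e+09 /m
2*kappa*L = 2 * 7.5779e+09 * 0.41e-9
= 6.2139
T = exp(-6.2139) = 2.001394e-03

2.001394e-03


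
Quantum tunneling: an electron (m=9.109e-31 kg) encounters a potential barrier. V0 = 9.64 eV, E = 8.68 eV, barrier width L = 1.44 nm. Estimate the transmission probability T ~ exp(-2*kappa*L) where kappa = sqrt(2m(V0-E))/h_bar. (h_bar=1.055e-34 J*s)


V0 - E = 0.96 eV = 1.5379e-19 J
kappa = sqrt(2 * m * (V0-E)) / h_bar
= sqrt(2 * 9.109e-31 * 1.5379e-19) / 1.055e-34
= 5.0172e+09 /m
2*kappa*L = 2 * 5.0172e+09 * 1.44e-9
= 14.4496
T = exp(-14.4496) = 5.303931e-07

5.303931e-07


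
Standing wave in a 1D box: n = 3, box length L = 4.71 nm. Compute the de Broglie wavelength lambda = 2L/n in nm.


lambda = 2L / n
= 2 * 4.71 / 3
= 9.42 / 3
= 3.14 nm

3.14


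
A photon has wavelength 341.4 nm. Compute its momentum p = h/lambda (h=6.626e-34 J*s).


p = h / lambda
= 6.626e-34 / (341.4e-9)
= 6.626e-34 / 3.4140e-07
= 1.9408e-27 kg*m/s

1.9408e-27


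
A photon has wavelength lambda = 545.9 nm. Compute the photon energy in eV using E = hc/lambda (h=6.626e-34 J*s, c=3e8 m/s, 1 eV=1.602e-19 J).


E = hc / lambda
= (6.626e-34)(3e8) / (545.9e-9)
= 1.9878e-25 / 5.4590e-07
= 3.6413e-19 J
Converting to eV: 3.6413e-19 / 1.602e-19
= 2.273 eV

2.273


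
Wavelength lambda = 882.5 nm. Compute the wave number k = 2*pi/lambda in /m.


k = 2 * pi / lambda
= 6.2832 / (882.5e-9)
= 6.2832 / 8.8250e-07
= 7.1198e+06 /m

7.1198e+06


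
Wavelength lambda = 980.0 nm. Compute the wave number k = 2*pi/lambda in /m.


k = 2 * pi / lambda
= 6.2832 / (980.0e-9)
= 6.2832 / 9.8000e-07
= 6.4114e+06 /m

6.4114e+06


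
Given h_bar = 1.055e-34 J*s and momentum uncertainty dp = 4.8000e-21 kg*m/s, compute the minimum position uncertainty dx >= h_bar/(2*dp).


dx = h_bar / (2 * dp)
= 1.055e-34 / (2 * 4.8000e-21)
= 1.055e-34 / 9.6000e-21
= 1.0990e-14 m

1.0990e-14


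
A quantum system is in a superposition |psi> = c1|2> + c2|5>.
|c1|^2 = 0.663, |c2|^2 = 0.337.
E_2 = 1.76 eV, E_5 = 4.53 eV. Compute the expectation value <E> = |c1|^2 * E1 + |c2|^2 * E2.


<E> = |c1|^2 * E1 + |c2|^2 * E2
= 0.663 * 1.76 + 0.337 * 4.53
= 1.1669 + 1.5266
= 2.6935 eV

2.6935


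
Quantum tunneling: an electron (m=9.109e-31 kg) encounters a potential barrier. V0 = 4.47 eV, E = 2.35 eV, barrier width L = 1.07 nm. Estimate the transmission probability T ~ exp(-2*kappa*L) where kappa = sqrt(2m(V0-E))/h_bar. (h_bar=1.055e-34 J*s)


V0 - E = 2.12 eV = 3.3962e-19 J
kappa = sqrt(2 * m * (V0-E)) / h_bar
= sqrt(2 * 9.109e-31 * 3.3962e-19) / 1.055e-34
= 7.4558e+09 /m
2*kappa*L = 2 * 7.4558e+09 * 1.07e-9
= 15.9555
T = exp(-15.9555) = 1.176542e-07

1.176542e-07


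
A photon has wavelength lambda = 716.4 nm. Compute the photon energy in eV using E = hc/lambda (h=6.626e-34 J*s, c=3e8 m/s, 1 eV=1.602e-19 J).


E = hc / lambda
= (6.626e-34)(3e8) / (716.4e-9)
= 1.9878e-25 / 7.1640e-07
= 2.7747e-19 J
Converting to eV: 2.7747e-19 / 1.602e-19
= 1.732 eV

1.732


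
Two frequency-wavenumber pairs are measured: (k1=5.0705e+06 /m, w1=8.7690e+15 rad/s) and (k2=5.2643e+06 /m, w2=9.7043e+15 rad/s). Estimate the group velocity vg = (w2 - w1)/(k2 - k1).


vg = (w2 - w1) / (k2 - k1)
= (9.7043e+15 - 8.7690e+15) / (5.2643e+06 - 5.0705e+06)
= 9.3530e+14 / 1.9380e+05
= 4.8261e+09 m/s

4.8261e+09


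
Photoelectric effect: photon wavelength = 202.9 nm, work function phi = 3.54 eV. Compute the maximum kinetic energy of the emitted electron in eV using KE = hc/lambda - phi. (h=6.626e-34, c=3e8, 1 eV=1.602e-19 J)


E_photon = hc / lambda
= (6.626e-34)(3e8) / (202.9e-9)
= 9.7969e-19 J
= 6.1154 eV
KE = E_photon - phi
= 6.1154 - 3.54
= 2.5754 eV

2.5754


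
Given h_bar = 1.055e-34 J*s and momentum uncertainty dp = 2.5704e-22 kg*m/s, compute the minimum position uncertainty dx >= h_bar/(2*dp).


dx = h_bar / (2 * dp)
= 1.055e-34 / (2 * 2.5704e-22)
= 1.055e-34 / 5.1408e-22
= 2.0522e-13 m

2.0522e-13


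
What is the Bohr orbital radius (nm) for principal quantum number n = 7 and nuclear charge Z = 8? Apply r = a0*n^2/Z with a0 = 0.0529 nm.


r = a0 * n^2 / Z
= 0.0529 * 7^2 / 8
= 0.0529 * 49 / 8
= 0.324 nm

0.324


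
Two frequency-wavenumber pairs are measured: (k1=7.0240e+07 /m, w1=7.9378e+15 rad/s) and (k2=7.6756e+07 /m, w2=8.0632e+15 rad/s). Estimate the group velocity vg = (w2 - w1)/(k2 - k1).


vg = (w2 - w1) / (k2 - k1)
= (8.0632e+15 - 7.9378e+15) / (7.6756e+07 - 7.0240e+07)
= 1.2540e+14 / 6.5160e+06
= 1.9245e+07 m/s

1.9245e+07


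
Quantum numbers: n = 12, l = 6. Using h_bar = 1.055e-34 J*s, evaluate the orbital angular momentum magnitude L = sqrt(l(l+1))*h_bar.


L = sqrt(l*(l+1)) * h_bar
= sqrt(6 * 7) * 1.055e-34
= sqrt(42) * 1.055e-34
= 6.4807 * 1.055e-34
= 6.8372e-34 J*s

6.8372e-34


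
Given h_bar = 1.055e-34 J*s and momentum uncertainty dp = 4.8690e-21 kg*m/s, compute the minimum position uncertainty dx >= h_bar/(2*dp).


dx = h_bar / (2 * dp)
= 1.055e-34 / (2 * 4.8690e-21)
= 1.055e-34 / 9.7380e-21
= 1.0834e-14 m

1.0834e-14


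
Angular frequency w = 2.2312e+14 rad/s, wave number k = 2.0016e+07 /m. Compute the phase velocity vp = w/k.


vp = w / k
= 2.2312e+14 / 2.0016e+07
= 1.1147e+07 m/s

1.1147e+07


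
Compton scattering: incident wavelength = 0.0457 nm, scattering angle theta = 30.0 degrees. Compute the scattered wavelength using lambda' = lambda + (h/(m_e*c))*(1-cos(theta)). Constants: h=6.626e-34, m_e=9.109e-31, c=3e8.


Compton wavelength: h/(m_e*c) = 2.4247e-12 m
d_lambda = 2.4247e-12 * (1 - cos(30.0 deg))
= 2.4247e-12 * 0.133975
= 3.2485e-13 m = 0.000325 nm
lambda' = 0.0457 + 0.000325
= 0.046025 nm

0.046025


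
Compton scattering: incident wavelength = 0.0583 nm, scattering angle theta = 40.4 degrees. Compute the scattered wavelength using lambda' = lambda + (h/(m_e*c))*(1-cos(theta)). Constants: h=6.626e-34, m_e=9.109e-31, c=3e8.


Compton wavelength: h/(m_e*c) = 2.4247e-12 m
d_lambda = 2.4247e-12 * (1 - cos(40.4 deg))
= 2.4247e-12 * 0.238462
= 5.7820e-13 m = 0.000578 nm
lambda' = 0.0583 + 0.000578
= 0.058878 nm

0.058878


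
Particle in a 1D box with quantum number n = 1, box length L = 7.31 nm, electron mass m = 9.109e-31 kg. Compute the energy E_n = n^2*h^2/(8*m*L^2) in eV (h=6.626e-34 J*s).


E = n^2 * h^2 / (8 * m * L^2)
= 1^2 * (6.626e-34)^2 / (8 * 9.109e-31 * (7.31e-9)^2)
= 1 * 4.3904e-67 / (8 * 9.109e-31 * 5.3436e-17)
= 1.1275e-21 J
= 0.007 eV

0.007


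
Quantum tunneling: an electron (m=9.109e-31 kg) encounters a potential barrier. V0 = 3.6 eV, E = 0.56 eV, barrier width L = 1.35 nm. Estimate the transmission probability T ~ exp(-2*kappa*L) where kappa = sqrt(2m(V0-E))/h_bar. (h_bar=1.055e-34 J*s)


V0 - E = 3.04 eV = 4.8701e-19 J
kappa = sqrt(2 * m * (V0-E)) / h_bar
= sqrt(2 * 9.109e-31 * 4.8701e-19) / 1.055e-34
= 8.9282e+09 /m
2*kappa*L = 2 * 8.9282e+09 * 1.35e-9
= 24.1063
T = exp(-24.1063) = 3.394592e-11

3.394592e-11


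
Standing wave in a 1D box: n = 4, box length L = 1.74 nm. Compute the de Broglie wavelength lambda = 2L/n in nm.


lambda = 2L / n
= 2 * 1.74 / 4
= 3.48 / 4
= 0.87 nm

0.87


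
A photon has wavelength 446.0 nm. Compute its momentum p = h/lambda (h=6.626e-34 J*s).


p = h / lambda
= 6.626e-34 / (446.0e-9)
= 6.626e-34 / 4.4600e-07
= 1.4857e-27 kg*m/s

1.4857e-27


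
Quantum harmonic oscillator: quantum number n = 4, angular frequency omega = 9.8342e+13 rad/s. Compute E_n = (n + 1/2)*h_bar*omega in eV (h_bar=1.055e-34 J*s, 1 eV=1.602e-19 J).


E = (n + 1/2) * h_bar * omega
= (4 + 0.5) * 1.055e-34 * 9.8342e+13
= 4.5 * 1.0375e-20
= 4.6688e-20 J
= 0.2914 eV

0.2914


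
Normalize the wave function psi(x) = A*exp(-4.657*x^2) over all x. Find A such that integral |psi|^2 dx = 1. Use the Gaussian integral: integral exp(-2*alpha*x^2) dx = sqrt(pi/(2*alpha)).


integral |psi|^2 dx = A^2 * sqrt(pi/(2*alpha)) = 1
A^2 = sqrt(2*alpha/pi)
= sqrt(2 * 4.657 / pi)
= 1.721842
A = sqrt(1.721842)
= 1.3122

1.3122


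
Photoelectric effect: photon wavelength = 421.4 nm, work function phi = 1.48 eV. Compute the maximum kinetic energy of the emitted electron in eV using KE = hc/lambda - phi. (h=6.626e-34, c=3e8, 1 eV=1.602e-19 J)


E_photon = hc / lambda
= (6.626e-34)(3e8) / (421.4e-9)
= 4.7171e-19 J
= 2.9445 eV
KE = E_photon - phi
= 2.9445 - 1.48
= 1.4645 eV

1.4645


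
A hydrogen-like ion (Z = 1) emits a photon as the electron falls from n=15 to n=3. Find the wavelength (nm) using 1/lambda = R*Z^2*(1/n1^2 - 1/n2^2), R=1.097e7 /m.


1/lambda = R * Z^2 * (1/n1^2 - 1/n2^2)
= 1.097e7 * 1^2 * (1/3^2 - 1/15^2)
= 1.097e7 * 1 * (0.111111 - 0.004444)
= 1.1701e+06 /m
lambda = 1 / 1.1701e+06
= 854.6035 nm

854.6035


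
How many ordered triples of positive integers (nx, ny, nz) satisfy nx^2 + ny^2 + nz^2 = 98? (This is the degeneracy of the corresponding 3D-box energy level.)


Enumerate all (nx, ny, nz) with nx^2 + ny^2 + nz^2 = 98:
(1,4,9)
(1,9,4)
(3,5,8)
(3,8,5)
(4,1,9)
(4,9,1)
(5,3,8)
(5,8,3)
(8,3,5)
(8,5,3)
(9,1,4)
(9,4,1)
Total degeneracy = 12

12


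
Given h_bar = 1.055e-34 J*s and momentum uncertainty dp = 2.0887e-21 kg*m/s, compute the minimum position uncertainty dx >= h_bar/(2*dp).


dx = h_bar / (2 * dp)
= 1.055e-34 / (2 * 2.0887e-21)
= 1.055e-34 / 4.1774e-21
= 2.5255e-14 m

2.5255e-14


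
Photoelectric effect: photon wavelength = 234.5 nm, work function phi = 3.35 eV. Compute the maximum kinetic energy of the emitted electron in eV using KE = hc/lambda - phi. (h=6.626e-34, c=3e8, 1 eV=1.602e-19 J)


E_photon = hc / lambda
= (6.626e-34)(3e8) / (234.5e-9)
= 8.4768e-19 J
= 5.2914 eV
KE = E_photon - phi
= 5.2914 - 3.35
= 1.9414 eV

1.9414


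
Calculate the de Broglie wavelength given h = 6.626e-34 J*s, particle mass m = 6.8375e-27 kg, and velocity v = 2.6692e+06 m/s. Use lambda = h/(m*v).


lambda = h / (m * v)
= 6.626e-34 / (6.8375e-27 * 2.6692e+06)
= 6.626e-34 / 1.8251e-20
= 3.6306e-14 m

3.6306e-14


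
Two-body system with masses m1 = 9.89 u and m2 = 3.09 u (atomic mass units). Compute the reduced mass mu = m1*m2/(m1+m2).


mu = m1 * m2 / (m1 + m2)
= 9.89 * 3.09 / (9.89 + 3.09)
= 30.5601 / 12.98
= 2.3544 u

2.3544


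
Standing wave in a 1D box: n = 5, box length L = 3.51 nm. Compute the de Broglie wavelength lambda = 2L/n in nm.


lambda = 2L / n
= 2 * 3.51 / 5
= 7.02 / 5
= 1.404 nm

1.404


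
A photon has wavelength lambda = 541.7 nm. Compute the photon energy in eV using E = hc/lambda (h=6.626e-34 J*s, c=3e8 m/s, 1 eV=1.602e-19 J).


E = hc / lambda
= (6.626e-34)(3e8) / (541.7e-9)
= 1.9878e-25 / 5.4170e-07
= 3.6696e-19 J
Converting to eV: 3.6696e-19 / 1.602e-19
= 2.2906 eV

2.2906


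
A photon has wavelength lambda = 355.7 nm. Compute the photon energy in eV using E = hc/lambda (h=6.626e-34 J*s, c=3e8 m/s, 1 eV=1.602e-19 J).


E = hc / lambda
= (6.626e-34)(3e8) / (355.7e-9)
= 1.9878e-25 / 3.5570e-07
= 5.5884e-19 J
Converting to eV: 5.5884e-19 / 1.602e-19
= 3.4884 eV

3.4884


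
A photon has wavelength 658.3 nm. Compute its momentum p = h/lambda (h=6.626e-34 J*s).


p = h / lambda
= 6.626e-34 / (658.3e-9)
= 6.626e-34 / 6.5830e-07
= 1.0065e-27 kg*m/s

1.0065e-27


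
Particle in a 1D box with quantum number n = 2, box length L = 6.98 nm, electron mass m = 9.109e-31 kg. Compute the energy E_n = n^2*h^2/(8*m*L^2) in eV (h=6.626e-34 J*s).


E = n^2 * h^2 / (8 * m * L^2)
= 2^2 * (6.626e-34)^2 / (8 * 9.109e-31 * (6.98e-9)^2)
= 4 * 4.3904e-67 / (8 * 9.109e-31 * 4.8720e-17)
= 4.9464e-21 J
= 0.0309 eV

0.0309


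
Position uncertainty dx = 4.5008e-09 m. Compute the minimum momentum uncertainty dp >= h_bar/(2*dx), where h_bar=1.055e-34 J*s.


dp = h_bar / (2 * dx)
= 1.055e-34 / (2 * 4.5008e-09)
= 1.055e-34 / 9.0016e-09
= 1.1720e-26 kg*m/s

1.1720e-26


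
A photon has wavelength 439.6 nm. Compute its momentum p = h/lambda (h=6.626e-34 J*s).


p = h / lambda
= 6.626e-34 / (439.6e-9)
= 6.626e-34 / 4.3960e-07
= 1.5073e-27 kg*m/s

1.5073e-27


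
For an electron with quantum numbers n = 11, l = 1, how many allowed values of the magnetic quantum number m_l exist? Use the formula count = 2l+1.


m_l ranges from -l to +l in integer steps
So m_l goes from -1 to +1
Count = 2l + 1 = 2*1 + 1
= 3

3


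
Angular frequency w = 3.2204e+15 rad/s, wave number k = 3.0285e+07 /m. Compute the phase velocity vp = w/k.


vp = w / k
= 3.2204e+15 / 3.0285e+07
= 1.0634e+08 m/s

1.0634e+08


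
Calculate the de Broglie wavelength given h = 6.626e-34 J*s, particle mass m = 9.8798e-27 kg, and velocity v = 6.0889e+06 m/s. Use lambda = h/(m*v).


lambda = h / (m * v)
= 6.626e-34 / (9.8798e-27 * 6.0889e+06)
= 6.626e-34 / 6.0157e-20
= 1.1014e-14 m

1.1014e-14


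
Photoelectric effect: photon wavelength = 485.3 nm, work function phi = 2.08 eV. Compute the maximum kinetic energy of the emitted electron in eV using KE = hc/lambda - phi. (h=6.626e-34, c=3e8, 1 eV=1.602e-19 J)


E_photon = hc / lambda
= (6.626e-34)(3e8) / (485.3e-9)
= 4.0960e-19 J
= 2.5568 eV
KE = E_photon - phi
= 2.5568 - 2.08
= 0.4768 eV

0.4768


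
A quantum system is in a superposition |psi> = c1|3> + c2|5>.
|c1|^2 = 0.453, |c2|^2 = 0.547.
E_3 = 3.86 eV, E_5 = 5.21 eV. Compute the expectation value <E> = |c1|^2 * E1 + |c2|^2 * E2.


<E> = |c1|^2 * E1 + |c2|^2 * E2
= 0.453 * 3.86 + 0.547 * 5.21
= 1.7486 + 2.8499
= 4.5984 eV

4.5984


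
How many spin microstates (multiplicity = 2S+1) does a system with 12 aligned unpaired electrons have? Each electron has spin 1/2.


Total spin S = N * (1/2) = 12 * 0.5 = 6.0
Spin multiplicity = 2S + 1
= 2 * 6.0 + 1
= 13

13


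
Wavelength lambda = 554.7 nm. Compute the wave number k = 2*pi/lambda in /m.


k = 2 * pi / lambda
= 6.2832 / (554.7e-9)
= 6.2832 / 5.5470e-07
= 1.1327e+07 /m

1.1327e+07


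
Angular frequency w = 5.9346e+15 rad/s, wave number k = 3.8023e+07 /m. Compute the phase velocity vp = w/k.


vp = w / k
= 5.9346e+15 / 3.8023e+07
= 1.5608e+08 m/s

1.5608e+08


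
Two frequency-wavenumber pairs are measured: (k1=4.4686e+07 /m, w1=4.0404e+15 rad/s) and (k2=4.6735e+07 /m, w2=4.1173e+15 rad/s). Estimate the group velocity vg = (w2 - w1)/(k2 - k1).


vg = (w2 - w1) / (k2 - k1)
= (4.1173e+15 - 4.0404e+15) / (4.6735e+07 - 4.4686e+07)
= 7.6900e+13 / 2.0490e+06
= 3.7531e+07 m/s

3.7531e+07


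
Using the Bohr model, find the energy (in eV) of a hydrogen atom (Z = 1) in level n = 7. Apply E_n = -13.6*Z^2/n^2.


E_n = -13.6 * Z^2 / n^2
= -13.6 * 1^2 / 7^2
= -13.6 * 1 / 49
= -0.2776 eV

-0.2776


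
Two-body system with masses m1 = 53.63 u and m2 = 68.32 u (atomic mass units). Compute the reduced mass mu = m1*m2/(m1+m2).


mu = m1 * m2 / (m1 + m2)
= 53.63 * 68.32 / (53.63 + 68.32)
= 3664.0016 / 121.95
= 30.0451 u

30.0451


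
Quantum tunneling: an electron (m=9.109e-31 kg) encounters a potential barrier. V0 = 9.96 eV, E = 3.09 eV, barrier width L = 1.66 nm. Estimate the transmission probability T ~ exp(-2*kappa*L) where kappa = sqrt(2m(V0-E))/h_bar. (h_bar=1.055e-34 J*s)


V0 - E = 6.87 eV = 1.1006e-18 J
kappa = sqrt(2 * m * (V0-E)) / h_bar
= sqrt(2 * 9.109e-31 * 1.1006e-18) / 1.055e-34
= 1.3422e+10 /m
2*kappa*L = 2 * 1.3422e+10 * 1.66e-9
= 44.56
T = exp(-44.56) = 4.444464e-20

4.444464e-20


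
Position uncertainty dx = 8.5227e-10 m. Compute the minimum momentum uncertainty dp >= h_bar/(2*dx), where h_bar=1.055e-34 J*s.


dp = h_bar / (2 * dx)
= 1.055e-34 / (2 * 8.5227e-10)
= 1.055e-34 / 1.7045e-09
= 6.1894e-26 kg*m/s

6.1894e-26


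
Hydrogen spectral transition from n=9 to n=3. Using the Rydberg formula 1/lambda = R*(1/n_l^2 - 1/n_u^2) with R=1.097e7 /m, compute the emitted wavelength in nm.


1/lambda = R * (1/n_l^2 - 1/n_u^2)
= 1.097e7 * (1/3^2 - 1/9^2)
= 1.097e7 * (0.111111 - 0.012346)
= 1.097e7 * 0.098765
= 1.0835e+06 /m
lambda = 1 / 1.0835e+06 = 922.9717 nm

922.9717


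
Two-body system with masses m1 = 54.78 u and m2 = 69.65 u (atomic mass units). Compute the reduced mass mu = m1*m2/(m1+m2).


mu = m1 * m2 / (m1 + m2)
= 54.78 * 69.65 / (54.78 + 69.65)
= 3815.427 / 124.43
= 30.6632 u

30.6632


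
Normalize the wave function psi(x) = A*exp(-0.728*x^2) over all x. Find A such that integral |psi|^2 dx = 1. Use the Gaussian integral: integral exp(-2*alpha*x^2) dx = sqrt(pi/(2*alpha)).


integral |psi|^2 dx = A^2 * sqrt(pi/(2*alpha)) = 1
A^2 = sqrt(2*alpha/pi)
= sqrt(2 * 0.728 / pi)
= 0.680778
A = sqrt(0.680778)
= 0.8251

0.8251


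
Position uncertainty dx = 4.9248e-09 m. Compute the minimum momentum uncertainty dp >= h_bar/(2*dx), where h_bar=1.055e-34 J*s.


dp = h_bar / (2 * dx)
= 1.055e-34 / (2 * 4.9248e-09)
= 1.055e-34 / 9.8496e-09
= 1.0711e-26 kg*m/s

1.0711e-26


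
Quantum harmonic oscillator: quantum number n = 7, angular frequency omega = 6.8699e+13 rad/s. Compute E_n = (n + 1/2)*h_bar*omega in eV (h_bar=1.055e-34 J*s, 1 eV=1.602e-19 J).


E = (n + 1/2) * h_bar * omega
= (7 + 0.5) * 1.055e-34 * 6.8699e+13
= 7.5 * 7.2477e-21
= 5.4358e-20 J
= 0.3393 eV

0.3393


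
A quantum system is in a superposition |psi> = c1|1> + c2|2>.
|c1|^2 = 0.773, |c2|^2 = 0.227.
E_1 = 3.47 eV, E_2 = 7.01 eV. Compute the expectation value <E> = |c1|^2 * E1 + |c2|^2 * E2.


<E> = |c1|^2 * E1 + |c2|^2 * E2
= 0.773 * 3.47 + 0.227 * 7.01
= 2.6823 + 1.5913
= 4.2736 eV

4.2736


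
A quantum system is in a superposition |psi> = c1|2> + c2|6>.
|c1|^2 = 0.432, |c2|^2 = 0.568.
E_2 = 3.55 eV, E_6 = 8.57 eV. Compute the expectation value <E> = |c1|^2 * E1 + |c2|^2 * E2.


<E> = |c1|^2 * E1 + |c2|^2 * E2
= 0.432 * 3.55 + 0.568 * 8.57
= 1.5336 + 4.8678
= 6.4014 eV

6.4014


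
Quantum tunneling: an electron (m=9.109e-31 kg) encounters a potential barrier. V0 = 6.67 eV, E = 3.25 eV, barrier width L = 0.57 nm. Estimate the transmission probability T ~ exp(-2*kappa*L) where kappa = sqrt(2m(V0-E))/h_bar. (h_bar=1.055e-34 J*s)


V0 - E = 3.42 eV = 5.4788e-19 J
kappa = sqrt(2 * m * (V0-E)) / h_bar
= sqrt(2 * 9.109e-31 * 5.4788e-19) / 1.055e-34
= 9.4698e+09 /m
2*kappa*L = 2 * 9.4698e+09 * 0.57e-9
= 10.7956
T = exp(-10.7956) = 2.048932e-05

2.048932e-05


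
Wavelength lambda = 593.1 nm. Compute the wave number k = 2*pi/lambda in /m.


k = 2 * pi / lambda
= 6.2832 / (593.1e-9)
= 6.2832 / 5.9310e-07
= 1.0594e+07 /m

1.0594e+07


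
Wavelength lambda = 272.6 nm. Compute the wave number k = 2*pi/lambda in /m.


k = 2 * pi / lambda
= 6.2832 / (272.6e-9)
= 6.2832 / 2.7260e-07
= 2.3049e+07 /m

2.3049e+07


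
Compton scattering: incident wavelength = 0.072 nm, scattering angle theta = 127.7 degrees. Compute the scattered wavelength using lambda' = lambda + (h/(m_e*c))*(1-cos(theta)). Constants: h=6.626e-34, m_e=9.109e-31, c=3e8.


Compton wavelength: h/(m_e*c) = 2.4247e-12 m
d_lambda = 2.4247e-12 * (1 - cos(127.7 deg))
= 2.4247e-12 * 1.611527
= 3.9075e-12 m = 0.003907 nm
lambda' = 0.072 + 0.003907
= 0.075907 nm

0.075907


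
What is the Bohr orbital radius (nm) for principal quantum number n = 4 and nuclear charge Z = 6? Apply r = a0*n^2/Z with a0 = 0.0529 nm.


r = a0 * n^2 / Z
= 0.0529 * 4^2 / 6
= 0.0529 * 16 / 6
= 0.1411 nm

0.1411


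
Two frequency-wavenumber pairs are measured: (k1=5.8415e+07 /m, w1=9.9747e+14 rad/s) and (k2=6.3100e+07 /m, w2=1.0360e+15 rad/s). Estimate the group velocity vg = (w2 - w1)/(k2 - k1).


vg = (w2 - w1) / (k2 - k1)
= (1.0360e+15 - 9.9747e+14) / (6.3100e+07 - 5.8415e+07)
= 3.8530e+13 / 4.6850e+06
= 8.2241e+06 m/s

8.2241e+06


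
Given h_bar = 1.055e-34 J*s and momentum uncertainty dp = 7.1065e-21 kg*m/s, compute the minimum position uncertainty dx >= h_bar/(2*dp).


dx = h_bar / (2 * dp)
= 1.055e-34 / (2 * 7.1065e-21)
= 1.055e-34 / 1.4213e-20
= 7.4228e-15 m

7.4228e-15


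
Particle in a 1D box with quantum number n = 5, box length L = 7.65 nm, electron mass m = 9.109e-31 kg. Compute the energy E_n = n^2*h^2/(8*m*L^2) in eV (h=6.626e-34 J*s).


E = n^2 * h^2 / (8 * m * L^2)
= 5^2 * (6.626e-34)^2 / (8 * 9.109e-31 * (7.65e-9)^2)
= 25 * 4.3904e-67 / (8 * 9.109e-31 * 5.8523e-17)
= 2.5737e-20 J
= 0.1607 eV

0.1607


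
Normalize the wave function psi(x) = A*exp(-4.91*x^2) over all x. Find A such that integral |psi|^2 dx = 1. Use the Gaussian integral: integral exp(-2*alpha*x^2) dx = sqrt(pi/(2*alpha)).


integral |psi|^2 dx = A^2 * sqrt(pi/(2*alpha)) = 1
A^2 = sqrt(2*alpha/pi)
= sqrt(2 * 4.91 / pi)
= 1.767994
A = sqrt(1.767994)
= 1.3297

1.3297


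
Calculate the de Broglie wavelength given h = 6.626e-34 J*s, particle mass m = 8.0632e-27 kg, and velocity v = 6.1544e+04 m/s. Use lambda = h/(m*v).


lambda = h / (m * v)
= 6.626e-34 / (8.0632e-27 * 6.1544e+04)
= 6.626e-34 / 4.9624e-22
= 1.3352e-12 m

1.3352e-12


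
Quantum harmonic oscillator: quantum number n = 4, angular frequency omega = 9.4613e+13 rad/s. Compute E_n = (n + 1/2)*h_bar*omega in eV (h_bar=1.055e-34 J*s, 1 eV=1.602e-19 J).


E = (n + 1/2) * h_bar * omega
= (4 + 0.5) * 1.055e-34 * 9.4613e+13
= 4.5 * 9.9817e-21
= 4.4918e-20 J
= 0.2804 eV

0.2804


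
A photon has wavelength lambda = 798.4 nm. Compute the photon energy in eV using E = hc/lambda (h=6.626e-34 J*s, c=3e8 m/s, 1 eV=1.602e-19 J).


E = hc / lambda
= (6.626e-34)(3e8) / (798.4e-9)
= 1.9878e-25 / 7.9840e-07
= 2.4897e-19 J
Converting to eV: 2.4897e-19 / 1.602e-19
= 1.5541 eV

1.5541


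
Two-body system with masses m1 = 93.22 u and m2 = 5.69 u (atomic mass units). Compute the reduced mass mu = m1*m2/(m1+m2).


mu = m1 * m2 / (m1 + m2)
= 93.22 * 5.69 / (93.22 + 5.69)
= 530.4218 / 98.91
= 5.3627 u

5.3627


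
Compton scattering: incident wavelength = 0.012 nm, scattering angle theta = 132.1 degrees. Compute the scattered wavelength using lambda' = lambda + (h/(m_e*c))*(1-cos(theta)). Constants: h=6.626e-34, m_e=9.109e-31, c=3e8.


Compton wavelength: h/(m_e*c) = 2.4247e-12 m
d_lambda = 2.4247e-12 * (1 - cos(132.1 deg))
= 2.4247e-12 * 1.670427
= 4.0503e-12 m = 0.00405 nm
lambda' = 0.012 + 0.00405
= 0.01605 nm

0.01605


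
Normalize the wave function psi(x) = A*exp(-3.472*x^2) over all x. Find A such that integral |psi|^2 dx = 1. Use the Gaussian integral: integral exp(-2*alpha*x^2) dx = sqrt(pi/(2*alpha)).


integral |psi|^2 dx = A^2 * sqrt(pi/(2*alpha)) = 1
A^2 = sqrt(2*alpha/pi)
= sqrt(2 * 3.472 / pi)
= 1.486723
A = sqrt(1.486723)
= 1.2193

1.2193


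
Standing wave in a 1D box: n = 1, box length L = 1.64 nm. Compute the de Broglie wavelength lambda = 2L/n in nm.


lambda = 2L / n
= 2 * 1.64 / 1
= 3.28 / 1
= 3.28 nm

3.28


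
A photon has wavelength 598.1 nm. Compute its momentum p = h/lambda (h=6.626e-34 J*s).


p = h / lambda
= 6.626e-34 / (598.1e-9)
= 6.626e-34 / 5.9810e-07
= 1.1078e-27 kg*m/s

1.1078e-27


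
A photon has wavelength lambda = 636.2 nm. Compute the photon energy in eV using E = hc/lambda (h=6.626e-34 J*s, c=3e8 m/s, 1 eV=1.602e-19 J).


E = hc / lambda
= (6.626e-34)(3e8) / (636.2e-9)
= 1.9878e-25 / 6.3620e-07
= 3.1245e-19 J
Converting to eV: 3.1245e-19 / 1.602e-19
= 1.9504 eV

1.9504


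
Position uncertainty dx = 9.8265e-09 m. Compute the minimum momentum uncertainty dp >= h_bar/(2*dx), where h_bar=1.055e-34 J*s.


dp = h_bar / (2 * dx)
= 1.055e-34 / (2 * 9.8265e-09)
= 1.055e-34 / 1.9653e-08
= 5.3681e-27 kg*m/s

5.3681e-27


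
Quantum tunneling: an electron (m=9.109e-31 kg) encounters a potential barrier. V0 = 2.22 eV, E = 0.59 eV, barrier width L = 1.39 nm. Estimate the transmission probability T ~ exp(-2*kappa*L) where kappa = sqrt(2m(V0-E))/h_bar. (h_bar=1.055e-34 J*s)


V0 - E = 1.63 eV = 2.6113e-19 J
kappa = sqrt(2 * m * (V0-E)) / h_bar
= sqrt(2 * 9.109e-31 * 2.6113e-19) / 1.055e-34
= 6.5377e+09 /m
2*kappa*L = 2 * 6.5377e+09 * 1.39e-9
= 18.1747
T = exp(-18.1747) = 1.278849e-08

1.278849e-08


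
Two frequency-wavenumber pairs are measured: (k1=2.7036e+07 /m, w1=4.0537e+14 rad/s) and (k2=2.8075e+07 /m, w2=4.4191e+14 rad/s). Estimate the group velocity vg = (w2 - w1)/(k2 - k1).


vg = (w2 - w1) / (k2 - k1)
= (4.4191e+14 - 4.0537e+14) / (2.8075e+07 - 2.7036e+07)
= 3.6540e+13 / 1.0390e+06
= 3.5168e+07 m/s

3.5168e+07


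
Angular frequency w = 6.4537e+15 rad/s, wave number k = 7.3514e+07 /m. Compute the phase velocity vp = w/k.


vp = w / k
= 6.4537e+15 / 7.3514e+07
= 8.7789e+07 m/s

8.7789e+07


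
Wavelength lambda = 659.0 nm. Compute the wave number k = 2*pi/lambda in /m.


k = 2 * pi / lambda
= 6.2832 / (659.0e-9)
= 6.2832 / 6.5900e-07
= 9.5344e+06 /m

9.5344e+06


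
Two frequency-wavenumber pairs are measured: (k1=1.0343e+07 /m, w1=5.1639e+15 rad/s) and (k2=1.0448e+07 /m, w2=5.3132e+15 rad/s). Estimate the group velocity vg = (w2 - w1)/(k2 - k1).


vg = (w2 - w1) / (k2 - k1)
= (5.3132e+15 - 5.1639e+15) / (1.0448e+07 - 1.0343e+07)
= 1.4930e+14 / 1.0500e+05
= 1.4219e+09 m/s

1.4219e+09


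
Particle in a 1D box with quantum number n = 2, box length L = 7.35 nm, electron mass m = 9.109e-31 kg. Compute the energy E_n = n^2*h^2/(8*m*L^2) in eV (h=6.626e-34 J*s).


E = n^2 * h^2 / (8 * m * L^2)
= 2^2 * (6.626e-34)^2 / (8 * 9.109e-31 * (7.35e-9)^2)
= 4 * 4.3904e-67 / (8 * 9.109e-31 * 5.4023e-17)
= 4.4610e-21 J
= 0.0278 eV

0.0278


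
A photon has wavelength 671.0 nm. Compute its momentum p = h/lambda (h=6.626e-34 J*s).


p = h / lambda
= 6.626e-34 / (671.0e-9)
= 6.626e-34 / 6.7100e-07
= 9.8748e-28 kg*m/s

9.8748e-28


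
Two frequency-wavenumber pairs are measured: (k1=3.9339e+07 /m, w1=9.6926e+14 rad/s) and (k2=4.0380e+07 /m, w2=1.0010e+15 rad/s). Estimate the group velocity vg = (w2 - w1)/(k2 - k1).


vg = (w2 - w1) / (k2 - k1)
= (1.0010e+15 - 9.6926e+14) / (4.0380e+07 - 3.9339e+07)
= 3.1740e+13 / 1.0410e+06
= 3.0490e+07 m/s

3.0490e+07


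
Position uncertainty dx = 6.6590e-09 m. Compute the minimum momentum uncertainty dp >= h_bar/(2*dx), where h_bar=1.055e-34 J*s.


dp = h_bar / (2 * dx)
= 1.055e-34 / (2 * 6.6590e-09)
= 1.055e-34 / 1.3318e-08
= 7.9216e-27 kg*m/s

7.9216e-27


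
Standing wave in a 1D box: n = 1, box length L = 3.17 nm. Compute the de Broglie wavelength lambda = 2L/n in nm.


lambda = 2L / n
= 2 * 3.17 / 1
= 6.34 / 1
= 6.34 nm

6.34


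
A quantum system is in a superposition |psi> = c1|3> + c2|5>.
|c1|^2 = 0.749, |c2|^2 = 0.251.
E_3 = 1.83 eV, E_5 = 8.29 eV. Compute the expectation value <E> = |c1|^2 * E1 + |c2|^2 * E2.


<E> = |c1|^2 * E1 + |c2|^2 * E2
= 0.749 * 1.83 + 0.251 * 8.29
= 1.3707 + 2.0808
= 3.4515 eV

3.4515


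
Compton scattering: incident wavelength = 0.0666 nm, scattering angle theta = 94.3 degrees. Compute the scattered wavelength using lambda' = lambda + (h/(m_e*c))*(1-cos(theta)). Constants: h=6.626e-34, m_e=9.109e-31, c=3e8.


Compton wavelength: h/(m_e*c) = 2.4247e-12 m
d_lambda = 2.4247e-12 * (1 - cos(94.3 deg))
= 2.4247e-12 * 1.074979
= 2.6065e-12 m = 0.002607 nm
lambda' = 0.0666 + 0.002607
= 0.069207 nm

0.069207


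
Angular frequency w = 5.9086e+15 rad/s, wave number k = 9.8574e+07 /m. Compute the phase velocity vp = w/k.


vp = w / k
= 5.9086e+15 / 9.8574e+07
= 5.9941e+07 m/s

5.9941e+07


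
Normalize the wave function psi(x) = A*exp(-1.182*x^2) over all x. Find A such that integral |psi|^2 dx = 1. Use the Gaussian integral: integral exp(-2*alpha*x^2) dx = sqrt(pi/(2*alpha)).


integral |psi|^2 dx = A^2 * sqrt(pi/(2*alpha)) = 1
A^2 = sqrt(2*alpha/pi)
= sqrt(2 * 1.182 / pi)
= 0.867459
A = sqrt(0.867459)
= 0.9314

0.9314


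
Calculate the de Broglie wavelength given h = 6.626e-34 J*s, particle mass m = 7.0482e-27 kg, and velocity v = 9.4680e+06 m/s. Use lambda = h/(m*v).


lambda = h / (m * v)
= 6.626e-34 / (7.0482e-27 * 9.4680e+06)
= 6.626e-34 / 6.6732e-20
= 9.9292e-15 m

9.9292e-15


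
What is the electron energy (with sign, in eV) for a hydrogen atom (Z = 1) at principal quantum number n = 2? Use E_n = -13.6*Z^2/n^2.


E_n = -13.6 * Z^2 / n^2
= -13.6 * 1^2 / 2^2
= -13.6 * 1 / 4
= -3.4 eV

-3.4


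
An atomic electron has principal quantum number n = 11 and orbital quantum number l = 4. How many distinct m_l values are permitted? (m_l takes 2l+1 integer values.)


m_l ranges from -l to +l in integer steps
So m_l goes from -4 to +4
Count = 2l + 1 = 2*4 + 1
= 9

9


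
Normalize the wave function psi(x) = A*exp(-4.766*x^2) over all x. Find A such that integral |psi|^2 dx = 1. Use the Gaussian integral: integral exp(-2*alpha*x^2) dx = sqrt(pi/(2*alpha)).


integral |psi|^2 dx = A^2 * sqrt(pi/(2*alpha)) = 1
A^2 = sqrt(2*alpha/pi)
= sqrt(2 * 4.766 / pi)
= 1.741875
A = sqrt(1.741875)
= 1.3198

1.3198


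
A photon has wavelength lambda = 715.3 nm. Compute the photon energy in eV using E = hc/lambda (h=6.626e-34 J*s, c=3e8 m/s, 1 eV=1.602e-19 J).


E = hc / lambda
= (6.626e-34)(3e8) / (715.3e-9)
= 1.9878e-25 / 7.1530e-07
= 2.7790e-19 J
Converting to eV: 2.7790e-19 / 1.602e-19
= 1.7347 eV

1.7347


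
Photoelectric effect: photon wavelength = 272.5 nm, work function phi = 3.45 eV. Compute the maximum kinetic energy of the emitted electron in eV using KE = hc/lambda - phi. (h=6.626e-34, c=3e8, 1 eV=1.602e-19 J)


E_photon = hc / lambda
= (6.626e-34)(3e8) / (272.5e-9)
= 7.2947e-19 J
= 4.5535 eV
KE = E_photon - phi
= 4.5535 - 3.45
= 1.1035 eV

1.1035


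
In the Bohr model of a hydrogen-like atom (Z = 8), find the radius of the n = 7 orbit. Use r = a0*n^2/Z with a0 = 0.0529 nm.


r = a0 * n^2 / Z
= 0.0529 * 7^2 / 8
= 0.0529 * 49 / 8
= 0.324 nm

0.324


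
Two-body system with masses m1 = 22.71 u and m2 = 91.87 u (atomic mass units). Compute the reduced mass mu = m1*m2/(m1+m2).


mu = m1 * m2 / (m1 + m2)
= 22.71 * 91.87 / (22.71 + 91.87)
= 2086.3677 / 114.58
= 18.2088 u

18.2088


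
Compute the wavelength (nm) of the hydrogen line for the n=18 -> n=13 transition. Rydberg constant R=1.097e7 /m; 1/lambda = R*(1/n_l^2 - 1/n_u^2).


1/lambda = R * (1/n_l^2 - 1/n_u^2)
= 1.097e7 * (1/13^2 - 1/18^2)
= 1.097e7 * (0.005917 - 0.003086)
= 1.097e7 * 0.002831
= 3.1053e+04 /m
lambda = 1 / 3.1053e+04 = 32202.7818 nm

32202.7818


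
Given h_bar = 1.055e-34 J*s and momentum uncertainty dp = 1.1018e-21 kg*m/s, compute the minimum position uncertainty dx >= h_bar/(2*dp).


dx = h_bar / (2 * dp)
= 1.055e-34 / (2 * 1.1018e-21)
= 1.055e-34 / 2.2036e-21
= 4.7876e-14 m

4.7876e-14


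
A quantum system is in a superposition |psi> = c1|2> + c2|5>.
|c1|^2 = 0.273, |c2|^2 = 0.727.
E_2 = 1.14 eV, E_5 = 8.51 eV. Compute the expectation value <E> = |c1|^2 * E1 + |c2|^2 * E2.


<E> = |c1|^2 * E1 + |c2|^2 * E2
= 0.273 * 1.14 + 0.727 * 8.51
= 0.3112 + 6.1868
= 6.498 eV

6.498
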